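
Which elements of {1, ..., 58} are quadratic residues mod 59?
QRs mod 59: {1, 3, 4, 5, 7, 9, 12, 15, 16, 17, 19, 20, 21, 22, 25, 26, 27, 28, 29, 35, 36, 41, 45, 46, 48, 49, 51, 53, 57}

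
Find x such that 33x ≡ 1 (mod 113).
Since 113 is prime, by Fermat 33^(-1) ≡ 33^{111} ≡ 24 (mod 113). Verify: 33 × 24 = 792 ≡ 1 (mod 113)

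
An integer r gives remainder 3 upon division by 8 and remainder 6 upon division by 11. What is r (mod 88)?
M = 8 × 11 = 88. M₁ = 11, y₁ ≡ 3 (mod 8). M₂ = 8, y₂ ≡ 7 (mod 11). r = 3×11×3 + 6×8×7 ≡ 83 (mod 88)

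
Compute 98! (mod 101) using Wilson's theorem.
(100)! = (98)! × (99) × (100) ≡ -1 (mod 101). So (98)! ≡ -1 × [(100)(99)]^(-1) ≡ 50 (mod 101)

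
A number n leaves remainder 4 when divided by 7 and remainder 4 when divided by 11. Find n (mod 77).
M = 7 × 11 = 77. M₁ = 11, y₁ ≡ 2 (mod 7). M₂ = 7, y₂ ≡ 8 (mod 11). n = 4×11×2 + 4×7×8 ≡ 4 (mod 77)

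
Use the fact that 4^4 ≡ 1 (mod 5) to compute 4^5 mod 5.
By Fermat: 4^{4} ≡ 1 (mod 5). So 4^{5} = 4^{4} · 4^{1} ≡ 4^{1} ≡ 4 (mod 5)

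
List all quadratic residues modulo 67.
Quadratic residues modulo 67: {1, 4, 6, 9, 10, 14, 15, 16, 17, 19, 21, 22, 23, 24, 25, 26, 29, 33, 35, 36, 37, 39, 40, 47, 49, 54, 55, 56, 59, 60, 62, 64, 65}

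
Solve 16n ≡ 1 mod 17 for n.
Since 17 is prime, by Fermat 16^(-1) ≡ 16^{15} ≡ 16 mod 17. Verify: 16 × 16 = 256 ≡ 1 mod 17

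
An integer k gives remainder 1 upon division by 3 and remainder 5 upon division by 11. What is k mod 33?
M = 3 × 11 = 33. M₁ = 11, y₁ ≡ 2 mod 3. M₂ = 3, y₂ ≡ 4 mod 11. k = 1×11×2 + 5×3×4 ≡ 16 mod 33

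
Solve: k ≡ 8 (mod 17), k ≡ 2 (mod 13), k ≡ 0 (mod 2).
M = 17 × 13 × 2 = 442. M₁ = 26, y₁ ≡ 2 (mod 17). M₂ = 34, y₂ ≡ 5 (mod 13). M₃ = 221, y₃ ≡ 1 (mod 2). k = 8×26×2 + 2×34×5 + 0×221×1 ≡ 314 (mod 442)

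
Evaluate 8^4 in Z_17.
8^{4} = 4096 ≡ 16 mod 17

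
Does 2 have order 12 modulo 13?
ord_13(2) divides 12. For each prime q|12: 2^{6}≡12, 2^{4}≡3, none ≡ 1. So 2 has order 12 and is a primitive root mod 13.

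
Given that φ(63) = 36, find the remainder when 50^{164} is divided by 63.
By Euler: 50^{36} ≡ 1 (mod 63) since gcd(50, 63) = 1. 164 = 4×36 + 20. So 50^{164} ≡ 50^{20} ≡ 43 (mod 63)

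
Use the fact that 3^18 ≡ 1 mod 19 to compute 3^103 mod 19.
By Fermat: 3^{18} ≡ 1 mod 19. 103 = 5×18 + 13. So 3^{103} ≡ 3^{13} ≡ 14 mod 19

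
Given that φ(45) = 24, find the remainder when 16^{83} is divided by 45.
By Euler: 16^{24} ≡ 1 mod 45 since gcd(16, 45) = 1. 83 = 3×24 + 11. So 16^{83} ≡ 16^{11} ≡ 31 mod 45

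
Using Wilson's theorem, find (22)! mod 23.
By Wilson's theorem, (22)! ≡ -1 ≡ 22 (mod 23)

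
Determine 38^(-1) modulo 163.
Since 163 is prime, by Fermat 38^(-1) ≡ 38^{161} ≡ 133 (mod 163). Verify: 38 × 133 = 5054 ≡ 1 (mod 163)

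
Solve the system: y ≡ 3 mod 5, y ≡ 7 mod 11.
M = 5 × 11 = 55. M₁ = 11, y₁ ≡ 1 mod 5. M₂ = 5, y₂ ≡ 9 mod 11. y = 3×11×1 + 7×5×9 ≡ 18 mod 55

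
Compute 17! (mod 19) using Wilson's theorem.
(18)! = (17)! × (18) ≡ -1 (mod 19). So (17)! ≡ -1 × (18)^(-1) ≡ (-1)×(-1) = 1 (mod 19)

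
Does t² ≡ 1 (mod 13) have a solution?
By Euler's criterion: 1^{6} ≡ 1 (mod 13). Since this equals 1, 1 is a QR.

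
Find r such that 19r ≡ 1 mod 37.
Since 37 is prime, by Fermat 19^(-1) ≡ 19^{35} ≡ 2 mod 37. Verify: 19 × 2 = 38 ≡ 1 mod 37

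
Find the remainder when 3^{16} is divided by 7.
By Fermat: 3^{6} ≡ 1 (mod 7). 16 = 2×6 + 4. So 3^{16} ≡ 3^{4} ≡ 4 (mod 7)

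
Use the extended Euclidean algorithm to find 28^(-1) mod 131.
Extended GCD: 28(-14) + 131(3) = 1. So 28^(-1) ≡ -14 ≡ 117 mod 131. Verify: 28 × 117 = 3276 ≡ 1 mod 131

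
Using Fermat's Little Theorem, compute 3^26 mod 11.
By Fermat: 3^{10} ≡ 1 mod 11. 26 = 2×10 + 6. So 3^{26} ≡ 3^{6} ≡ 3 mod 11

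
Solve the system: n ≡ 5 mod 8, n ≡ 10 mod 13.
M = 8 × 13 = 104. M₁ = 13, y₁ ≡ 5 mod 8. M₂ = 8, y₂ ≡ 5 mod 13. n = 5×13×5 + 10×8×5 ≡ 101 mod 104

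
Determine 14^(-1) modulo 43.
Since 43 is prime, by Fermat 14^(-1) ≡ 14^{41} ≡ 40 mod 43. Verify: 14 × 40 = 560 ≡ 1 mod 43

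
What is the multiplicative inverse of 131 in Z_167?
Since 167 is prime, by Fermat 131^(-1) ≡ 131^{165} ≡ 51 (mod 167). Verify: 131 × 51 = 6681 ≡ 1 (mod 167)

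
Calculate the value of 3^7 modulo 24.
By repeated squaring (mod 24): 3^{1}≡3, 3^{2}≡9, 3^{4}≡9. Then 3^{7} = 3^{4+2+1} ≡ 9 × 9 × 3 ≡ 3 (mod 24)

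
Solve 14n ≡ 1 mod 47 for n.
Since 47 is prime, by Fermat 14^(-1) ≡ 14^{45} ≡ 37 mod 47. Verify: 14 × 37 = 518 ≡ 1 mod 47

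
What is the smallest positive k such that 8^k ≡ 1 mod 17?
Powers of 8 mod 17: 8^1≡8, 8^2≡13, 8^3≡2, 8^4≡16, 8^5≡9, 8^6≡4, 8^7≡15, 8^8≡1. So the order of 8 is 8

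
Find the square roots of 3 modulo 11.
The square roots of 3 mod 11 are 5 and 6. Verify: 5² = 25 ≡ 3 (mod 11)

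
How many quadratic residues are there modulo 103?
Exactly half the non-zero residues mod a prime are QRs: (103-1)/2 = 51.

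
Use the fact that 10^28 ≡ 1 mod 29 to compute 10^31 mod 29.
By Fermat: 10^{28} ≡ 1 mod 29. So 10^{31} = 10^{28} · 10^{3} ≡ 10^{3} ≡ 14 mod 29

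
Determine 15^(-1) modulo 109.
Since 109 is prime, by Fermat 15^(-1) ≡ 15^{107} ≡ 80 mod 109. Verify: 15 × 80 = 1200 ≡ 1 mod 109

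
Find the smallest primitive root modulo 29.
g = 2. Powers: [2, 4, 8, 16, 3, 6, 12, 24, 19, ...] generates all 28 non-zero residues.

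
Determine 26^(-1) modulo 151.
Since 151 is prime, by Fermat 26^(-1) ≡ 26^{149} ≡ 122 (mod 151). Verify: 26 × 122 = 3172 ≡ 1 (mod 151)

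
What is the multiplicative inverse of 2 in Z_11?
Since 11 is prime, by Fermat 2^(-1) ≡ 2^{9} ≡ 6 (mod 11). Verify: 2 × 6 = 12 ≡ 1 (mod 11)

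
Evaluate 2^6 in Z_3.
Using Fermat: 2^{2} ≡ 1 (mod 3). 6 ≡ 0 (mod 2). So 2^{6} ≡ 2^{0} ≡ 1 (mod 3)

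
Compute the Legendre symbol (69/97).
(69/97) = 69^{48} mod 97 = -1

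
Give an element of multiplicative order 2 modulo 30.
11 has order 2 mod 30 since 11^{2} ≡ 1 mod 30 and no smaller power works.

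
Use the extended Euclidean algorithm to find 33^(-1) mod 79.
Extended GCD: 33(12) + 79(-5) = 1. So 33^(-1) ≡ 12 mod 79. Verify: 33 × 12 = 396 ≡ 1 mod 79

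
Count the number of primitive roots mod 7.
Number of primitive roots mod 7 = φ(p-1) = φ(6) = 2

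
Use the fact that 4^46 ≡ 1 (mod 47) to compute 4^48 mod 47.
By Fermat: 4^{46} ≡ 1 (mod 47). So 4^{48} = 4^{46} · 4^{2} ≡ 4^{2} ≡ 16 (mod 47)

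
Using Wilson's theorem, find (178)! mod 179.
By Wilson's theorem, (178)! ≡ -1 ≡ 178 (mod 179)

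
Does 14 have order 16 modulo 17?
ord_17(14) divides 16. For each prime q|16: 14^{8}≡16, none ≡ 1. So 14 has order 16 and is a primitive root mod 17.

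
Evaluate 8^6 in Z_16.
By repeated squaring (mod 16): 8^{1}≡8, 8^{2}≡0, 8^{4}≡0. Then 8^{6} = 8^{4+2} ≡ 0 × 0 ≡ 0 (mod 16)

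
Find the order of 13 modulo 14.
Powers of 13 mod 14: 13^1≡13, 13^2≡1. ord_14(13) = 2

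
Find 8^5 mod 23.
By repeated squaring mod 23: 8^{1}≡8, 8^{2}≡18, 8^{4}≡2. Then 8^{5} = 8^{4+1} ≡ 2 × 8 ≡ 16 mod 23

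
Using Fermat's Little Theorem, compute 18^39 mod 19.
By Fermat: 18^{18} ≡ 1 (mod 19). 39 = 2×18 + 3. So 18^{39} ≡ 18^{3} ≡ 18 (mod 19)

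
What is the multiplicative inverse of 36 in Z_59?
Since 59 is prime, by Fermat 36^(-1) ≡ 36^{57} ≡ 41 (mod 59). Verify: 36 × 41 = 1476 ≡ 1 (mod 59)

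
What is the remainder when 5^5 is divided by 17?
By repeated squaring mod 17: 5^{1}≡5, 5^{2}≡8, 5^{4}≡13. Then 5^{5} = 5^{4+1} ≡ 13 × 5 ≡ 14 mod 17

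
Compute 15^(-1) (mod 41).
Since 41 is prime, by Fermat 15^(-1) ≡ 15^{39} ≡ 11 (mod 41). Verify: 15 × 11 = 165 ≡ 1 (mod 41)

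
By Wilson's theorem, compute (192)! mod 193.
By Wilson's theorem, (192)! ≡ -1 ≡ 192 mod 193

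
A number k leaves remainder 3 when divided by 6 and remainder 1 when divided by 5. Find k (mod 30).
M = 6 × 5 = 30. M₁ = 5, y₁ ≡ 5 (mod 6). M₂ = 6, y₂ ≡ 1 (mod 5). k = 3×5×5 + 1×6×1 ≡ 21 (mod 30)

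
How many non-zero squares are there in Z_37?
Exactly half the non-zero residues mod a prime are QRs: (37-1)/2 = 18.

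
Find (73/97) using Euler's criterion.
(73/97) = 73^{48} mod 97 = 1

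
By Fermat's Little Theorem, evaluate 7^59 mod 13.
By Fermat: 7^{12} ≡ 1 (mod 13). 59 = 4×12 + 11. So 7^{59} ≡ 7^{11} ≡ 2 (mod 13)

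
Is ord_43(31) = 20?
Powers of 31 mod 43: 31^1≡31, 31^2≡15, 31^3≡35, 31^4≡10, 31^5≡9, 31^6≡21, 31^7≡6, 31^8≡14, 31^9≡4, 31^10≡38, 31^11≡17, 31^12≡11, 31^13≡40, 31^14≡36, 31^15≡41, 31^16≡24, 31^17≡13, 31^18≡16, 31^19≡23, 31^20≡25, 31^21≡1. 31^20≡25≢1, so ord ≠ 20. No, the actual order is 21.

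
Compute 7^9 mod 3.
Using Fermat: 7^{2} ≡ 1 mod 3. 9 ≡ 1 mod 2. So 7^{9} ≡ 7^{1} ≡ 1 mod 3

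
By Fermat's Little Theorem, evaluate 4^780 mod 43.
By Fermat: 4^{42} ≡ 1 mod 43. 780 ≡ 24 mod 42. So 4^{780} ≡ 4^{24} ≡ 21 mod 43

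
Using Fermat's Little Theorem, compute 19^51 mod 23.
By Fermat: 19^{22} ≡ 1 mod 23. 51 = 2×22 + 7. So 19^{51} ≡ 19^{7} ≡ 15 mod 23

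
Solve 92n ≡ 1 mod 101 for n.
Since 101 is prime, by Fermat 92^(-1) ≡ 92^{99} ≡ 56 mod 101. Verify: 92 × 56 = 5152 ≡ 1 mod 101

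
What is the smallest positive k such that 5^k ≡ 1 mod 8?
Powers of 5 mod 8: 5^1≡5, 5^2≡1. So the order of 5 is 2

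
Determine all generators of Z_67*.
There are φ(66) = 20 primitive roots mod 67: {2, 7, 11, 12, 13, 18, 20, 28, 31, 32, 34, 41, 44, 46, 48, 50, 51, 57, 61, 63}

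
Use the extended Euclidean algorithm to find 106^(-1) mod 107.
Extended GCD: 106(-1) + 107(1) = 1. So 106^(-1) ≡ -1 ≡ 106 (mod 107). Verify: 106 × 106 = 11236 ≡ 1 (mod 107)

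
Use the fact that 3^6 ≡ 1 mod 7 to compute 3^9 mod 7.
By Fermat: 3^{6} ≡ 1 mod 7. So 3^{9} = 3^{6} · 3^{3} ≡ 3^{3} ≡ 6 mod 7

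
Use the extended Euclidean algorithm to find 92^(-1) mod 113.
Extended GCD: 92(43) + 113(-35) = 1. So 92^(-1) ≡ 43 mod 113. Verify: 92 × 43 = 3956 ≡ 1 mod 113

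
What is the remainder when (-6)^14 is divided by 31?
By repeated squaring (mod 31): (-6)^{1}≡25, (-6)^{2}≡5, (-6)^{4}≡25, (-6)^{8}≡5. Then (-6)^{14} = (-6)^{8+4+2} ≡ 5 × 25 × 5 ≡ 5 (mod 31)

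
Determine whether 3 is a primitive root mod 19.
ord_19(3) divides 18. For each prime q|18: 3^{9}≡18, 3^{6}≡7, none ≡ 1. So 3 has order 18 and is a primitive root mod 19.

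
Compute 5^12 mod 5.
By repeated squaring (mod 5): 5^{1}≡0, 5^{2}≡0, 5^{4}≡0, 5^{8}≡0. Then 5^{12} = 5^{8+4} ≡ 0 × 0 ≡ 0 (mod 5)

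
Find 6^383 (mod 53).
Using Fermat: 6^{52} ≡ 1 (mod 53). 383 ≡ 19 (mod 52). So 6^{383} ≡ 6^{19} ≡ 37 (mod 53)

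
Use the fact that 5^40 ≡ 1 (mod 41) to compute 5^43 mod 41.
By Fermat: 5^{40} ≡ 1 (mod 41). So 5^{43} = 5^{40} · 5^{3} ≡ 5^{3} ≡ 2 (mod 41)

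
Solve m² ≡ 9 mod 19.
The square roots of 9 mod 19 are 16 and 3. Verify: 16² = 256 ≡ 9 mod 19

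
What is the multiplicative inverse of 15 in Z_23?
Since 23 is prime, by Fermat 15^(-1) ≡ 15^{21} ≡ 20 mod 23. Verify: 15 × 20 = 300 ≡ 1 mod 23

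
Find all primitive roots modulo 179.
There are φ(178) = 88 primitive roots mod 179: {2, 6, 7, 8, 10, 11, 18, 21, 23, 24, 26, 28, 30, 32, 33, 34, 35, 37, 38, 40, 41, 44, 50, 53, 54, 55, 58, 62, 63, 69, 71, 72, 73, 78, 79, 84, 86, 90, 91, 92, 94, 96, 97, 98, 99, 102, 103, 104, 105, 109, 111, 112, 113, 114, 115, 118, 119, 120, 122, 123, 127, 128, 130, 131, 132, 133, 134, 136, 137, 140, 143, 148, 150, 152, 154, 157, 159, 160, 162, 163, 164, 165, 166, 167, 170, 174, 175, 176}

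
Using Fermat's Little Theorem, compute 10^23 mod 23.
By Fermat: 10^{22} ≡ 1 (mod 23). So 10^{23} = 10^{22} · 10^{1} ≡ 10^{1} ≡ 10 (mod 23)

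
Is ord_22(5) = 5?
Powers of 5 mod 22: 5^1≡5, 5^2≡3, 5^3≡15, 5^4≡9, 5^5≡1. First k with 5^k≡1 is k=5. Yes, ord_22(5) = 5.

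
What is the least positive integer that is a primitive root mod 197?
g = 2. Powers: [2, 4, 8, 16, 32, 64, 128, 59, 118, 39, ...] generates all 196 non-zero residues.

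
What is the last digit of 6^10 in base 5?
Using Fermat: 6^{4} ≡ 1 mod 5. 10 ≡ 2 mod 4. So 6^{10} ≡ 6^{2} ≡ 1 mod 5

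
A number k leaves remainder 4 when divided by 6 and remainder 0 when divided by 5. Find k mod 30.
M = 6 × 5 = 30. M₁ = 5, y₁ ≡ 5 mod 6. M₂ = 6, y₂ ≡ 1 mod 5. k = 4×5×5 + 0×6×1 ≡ 10 mod 30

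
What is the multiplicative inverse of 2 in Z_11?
Since 11 is prime, by Fermat 2^(-1) ≡ 2^{9} ≡ 6 mod 11. Verify: 2 × 6 = 12 ≡ 1 mod 11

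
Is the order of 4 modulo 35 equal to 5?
Powers of 4 mod 35: 4^1≡4, 4^2≡16, 4^3≡29, 4^4≡11, 4^5≡9, 4^6≡1. 4^5≡9≢1, so ord ≠ 5. No, the actual order is 6.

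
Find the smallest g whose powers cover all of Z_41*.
g = 6. For each prime q|40: 6^{20}≡40, 6^{8}≡10, none ≡ 1, so ord_41(6) = 40 and 6 is a primitive root.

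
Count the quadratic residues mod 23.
The squaring map on Z_23* is 2-to-1, so there are (22)/2 = 11 QRs.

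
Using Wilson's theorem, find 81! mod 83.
(82)! = (81)! × (82) ≡ -1 (mod 83). So (81)! ≡ -1 × (82)^(-1) ≡ (-1)×(-1) = 1 (mod 83)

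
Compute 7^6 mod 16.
By repeated squaring mod 16: 7^{1}≡7, 7^{2}≡1, 7^{4}≡1. Then 7^{6} = 7^{4+2} ≡ 1 × 1 ≡ 1 mod 16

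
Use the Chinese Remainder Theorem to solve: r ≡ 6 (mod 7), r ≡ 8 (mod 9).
M = 7 × 9 = 63. M₁ = 9, y₁ ≡ 4 (mod 7). M₂ = 7, y₂ ≡ 4 (mod 9). r = 6×9×4 + 8×7×4 ≡ 62 (mod 63)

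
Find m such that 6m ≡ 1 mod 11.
Since 11 is prime, by Fermat 6^(-1) ≡ 6^{9} ≡ 2 mod 11. Verify: 6 × 2 = 12 ≡ 1 mod 11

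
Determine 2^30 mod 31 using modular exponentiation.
Using Fermat: 2^{30} ≡ 1 (mod 31). 30 ≡ 0 (mod 30). So 2^{30} ≡ 2^{0} ≡ 1 (mod 31)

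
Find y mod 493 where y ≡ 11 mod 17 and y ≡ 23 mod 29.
M = 17 × 29 = 493. M₁ = 29, y₁ ≡ 10 mod 17. M₂ = 17, y₂ ≡ 12 mod 29. y = 11×29×10 + 23×17×12 ≡ 487 mod 493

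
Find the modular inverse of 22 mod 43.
Since 43 is prime, by Fermat 22^(-1) ≡ 22^{41} ≡ 2 mod 43. Verify: 22 × 2 = 44 ≡ 1 mod 43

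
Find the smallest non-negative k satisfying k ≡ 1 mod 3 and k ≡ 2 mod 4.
M = 3 × 4 = 12. M₁ = 4, y₁ ≡ 1 mod 3. M₂ = 3, y₂ ≡ 3 mod 4. k = 1×4×1 + 2×3×3 ≡ 10 mod 12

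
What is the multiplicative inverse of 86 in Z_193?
Since 193 is prime, by Fermat 86^(-1) ≡ 86^{191} ≡ 101 mod 193. Verify: 86 × 101 = 8686 ≡ 1 mod 193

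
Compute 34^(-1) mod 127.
Since 127 is prime, by Fermat 34^(-1) ≡ 34^{125} ≡ 71 mod 127. Verify: 34 × 71 = 2414 ≡ 1 mod 127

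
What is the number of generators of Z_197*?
A prime p has φ(p-1) primitive roots; here φ(196) = 84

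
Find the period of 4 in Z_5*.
Powers of 4 mod 5: 4^1≡4, 4^2≡1. So the order of 4 is 2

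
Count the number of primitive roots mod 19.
There are φ(19-1) = φ(18) = 6 primitive roots modulo 19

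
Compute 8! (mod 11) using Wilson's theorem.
(10)! = (8)! × (9) × (10) ≡ -1 (mod 11). So (8)! ≡ -1 × [(10)(9)]^(-1) ≡ 5 (mod 11)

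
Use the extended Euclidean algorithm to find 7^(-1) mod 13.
Extended GCD: 7(2) + 13(-1) = 1. So 7^(-1) ≡ 2 (mod 13). Verify: 7 × 2 = 14 ≡ 1 (mod 13)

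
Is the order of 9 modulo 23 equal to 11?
Powers of 9 mod 23: 9^1≡9, 9^2≡12, 9^3≡16, 9^4≡6, 9^5≡8, 9^6≡3, 9^7≡4, 9^8≡13, 9^9≡2, 9^10≡18, 9^11≡1. First k with 9^k≡1 is k=11. Yes, ord_23(9) = 11.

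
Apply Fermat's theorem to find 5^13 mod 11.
By Fermat: 5^{10} ≡ 1 mod 11. So 5^{13} = 5^{10} · 5^{3} ≡ 5^{3} ≡ 4 mod 11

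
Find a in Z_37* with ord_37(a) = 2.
36 has order 2 mod 37 since 36^{2} ≡ 1 (mod 37) and no smaller power works.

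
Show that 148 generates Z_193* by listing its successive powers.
148^1, 148^2, ..., 148^{192} mod 193: [148, 95, 164, 147, 140, 69, 176, 186, 122, 107, 10, 129, 178, 96, 119, 49, 111, 23, 123, 62, 105, 100, 132, 43, 188, 32, 104, 145, 37, 72, 41, 85, 35, 162, 44, 143, 127, 75, 99, 177, 141, 24, 78, 157, 76, 54, 79, 112, 171, 25, 33, 59, 47, 8, 26, 181, 154, 18, 155, 166, 57, 137, 11, 84, 80, 67, 73, 189, 180, 6, 116, 184, 19, 110, 68, 28, 91, 151, 153, 63, 60, 2, 103, 190, 135, 101, 87, 138, 159, 179, 51, 21, 20, 65, 163, 192, 45, 98, 29, 46, 53, 124, 17, 7, 71, 86, 183, 64, 15, 97, 74, 144, 82, 170, 70, 131, 88, 93, 61, 150, 5, 161, 89, 48, 156, 121, 152, 108, 158, 31, 149, 50, 66, 118, 94, 16, 52, 169, 115, 36, 117, 139, 114, 81, 22, 168, 160, 134, 146, 185, 167, 12, 39, 175, 38, 27, 136, 56, 182, 109, 113, 126, 120, 4, 13, 187, 77, 9, 174, 83, 125, 165, 102, 42, 40, 130, 133, 191, 90, 3, 58, 92, 106, 55, 34, 14, 142, 172, 173, 128, 30, 1]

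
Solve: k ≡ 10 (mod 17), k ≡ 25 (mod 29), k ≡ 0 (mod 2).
M = 17 × 29 × 2 = 986. M₁ = 58, y₁ ≡ 5 (mod 17). M₂ = 34, y₂ ≡ 6 (mod 29). M₃ = 493, y₃ ≡ 1 (mod 2). k = 10×58×5 + 25×34×6 + 0×493×1 ≡ 112 (mod 986)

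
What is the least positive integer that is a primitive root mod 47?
g = 5. Powers: [5, 25, 31, 14, 23, 21, ...] generates all 46 non-zero residues.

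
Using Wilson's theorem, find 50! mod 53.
(52)! = (50)! × (51) × (52) ≡ -1 mod 53. So (50)! ≡ -1 × [(52)(51)]^(-1) ≡ 26 mod 53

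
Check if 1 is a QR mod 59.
By Euler's criterion: 1^{29} ≡ 1 mod 59. Since this equals 1, 1 is a QR.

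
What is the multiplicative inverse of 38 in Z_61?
Since 61 is prime, by Fermat 38^(-1) ≡ 38^{59} ≡ 53 mod 61. Verify: 38 × 53 = 2014 ≡ 1 mod 61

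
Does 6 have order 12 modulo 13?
ord_13(6) divides 12. For each prime q|12: 6^{6}≡12, 6^{4}≡9, none ≡ 1. So 6 has order 12 and is a primitive root mod 13.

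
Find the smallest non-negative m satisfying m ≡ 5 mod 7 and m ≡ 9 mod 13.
M = 7 × 13 = 91. M₁ = 13, y₁ ≡ 6 mod 7. M₂ = 7, y₂ ≡ 2 mod 13. m = 5×13×6 + 9×7×2 ≡ 61 mod 91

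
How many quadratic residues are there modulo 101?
Exactly half the non-zero residues mod a prime are QRs: (101-1)/2 = 50.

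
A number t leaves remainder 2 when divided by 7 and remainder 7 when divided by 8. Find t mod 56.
M = 7 × 8 = 56. M₁ = 8, y₁ ≡ 1 mod 7. M₂ = 7, y₂ ≡ 7 mod 8. t = 2×8×1 + 7×7×7 ≡ 23 mod 56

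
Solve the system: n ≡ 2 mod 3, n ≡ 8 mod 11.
M = 3 × 11 = 33. M₁ = 11, y₁ ≡ 2 mod 3. M₂ = 3, y₂ ≡ 4 mod 11. n = 2×11×2 + 8×3×4 ≡ 8 mod 33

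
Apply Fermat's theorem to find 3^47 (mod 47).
By Fermat: 3^{46} ≡ 1 (mod 47). So 3^{47} = 3^{46} · 3^{1} ≡ 3^{1} ≡ 3 (mod 47)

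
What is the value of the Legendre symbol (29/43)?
(29/43) = 29^{21} mod 43 = -1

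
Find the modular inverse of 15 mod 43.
Since 43 is prime, by Fermat 15^(-1) ≡ 15^{41} ≡ 23 (mod 43). Verify: 15 × 23 = 345 ≡ 1 (mod 43)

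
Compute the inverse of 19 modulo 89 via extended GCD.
Extended GCD: 19(-14) + 89(3) = 1. So 19^(-1) ≡ -14 ≡ 75 mod 89. Verify: 19 × 75 = 1425 ≡ 1 mod 89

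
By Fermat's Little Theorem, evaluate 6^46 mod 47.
By Fermat's Little Theorem, 6^{46} ≡ 1 (mod 47) since 47 is prime and gcd(6, 47) = 1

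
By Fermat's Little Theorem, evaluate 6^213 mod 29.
By Fermat: 6^{28} ≡ 1 mod 29. 213 ≡ 17 mod 28. So 6^{213} ≡ 6^{17} ≡ 13 mod 29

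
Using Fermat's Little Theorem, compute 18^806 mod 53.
By Fermat: 18^{52} ≡ 1 (mod 53). 806 ≡ 26 (mod 52). So 18^{806} ≡ 18^{26} ≡ 52 (mod 53)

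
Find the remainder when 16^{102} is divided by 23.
By Fermat: 16^{22} ≡ 1 mod 23. 102 = 4×22 + 14. So 16^{102} ≡ 16^{14} ≡ 2 mod 23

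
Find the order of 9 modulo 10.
Powers of 9 mod 10: 9^1≡9, 9^2≡1. ord_10(9) = 2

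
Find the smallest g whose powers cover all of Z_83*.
g = 2. Powers: [2, 4, 8, 16, 32, 64, 45, 7, 14, 28, ...] generates all 82 non-zero residues.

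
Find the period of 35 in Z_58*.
Powers of 35 mod 58: 35^1≡35, 35^2≡7, 35^3≡13, 35^4≡49, 35^5≡33, 35^6≡53, 35^7≡57, 35^8≡23, 35^9≡51, 35^10≡45, 35^11≡9, 35^12≡25, 35^13≡5, 35^14≡1. ord_58(35) = 14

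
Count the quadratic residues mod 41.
The squaring map on Z_41* is 2-to-1, so there are (40)/2 = 20 QRs.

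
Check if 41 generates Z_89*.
ord_89(41) divides 88. For each prime q|88: 41^{44}≡88, 41^{8}≡32, none ≡ 1. So 41 has order 88 and is a primitive root mod 89.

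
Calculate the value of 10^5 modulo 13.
By repeated squaring mod 13: 10^{1}≡10, 10^{2}≡9, 10^{4}≡3. Then 10^{5} = 10^{4+1} ≡ 3 × 10 ≡ 4 mod 13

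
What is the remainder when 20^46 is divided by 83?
By repeated squaring mod 83: 20^{1}≡20, 20^{2}≡68, 20^{4}≡59, 20^{8}≡78, 20^{16}≡25, 20^{32}≡44. Then 20^{46} = 20^{32+8+4+2} ≡ 44 × 78 × 59 × 68 ≡ 65 mod 83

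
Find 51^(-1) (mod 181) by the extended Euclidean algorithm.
Extended GCD: 51(71) + 181(-20) = 1. So 51^(-1) ≡ 71 (mod 181). Verify: 51 × 71 = 3621 ≡ 1 (mod 181)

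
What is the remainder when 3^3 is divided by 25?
3^{3} = 27 ≡ 2 mod 25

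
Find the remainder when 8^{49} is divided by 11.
By Fermat: 8^{10} ≡ 1 mod 11. 49 = 4×10 + 9. So 8^{49} ≡ 8^{9} ≡ 7 mod 11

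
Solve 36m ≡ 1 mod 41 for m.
Since 41 is prime, by Fermat 36^(-1) ≡ 36^{39} ≡ 8 mod 41. Verify: 36 × 8 = 288 ≡ 1 mod 41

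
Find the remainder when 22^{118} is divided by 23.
By Fermat: 22^{22} ≡ 1 (mod 23). 118 = 5×22 + 8. So 22^{118} ≡ 22^{8} ≡ 1 (mod 23)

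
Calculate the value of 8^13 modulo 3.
Using Fermat: 8^{2} ≡ 1 (mod 3). 13 ≡ 1 (mod 2). So 8^{13} ≡ 8^{1} ≡ 2 (mod 3)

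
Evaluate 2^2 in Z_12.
2^{2} = 4 ≡ 4 (mod 12)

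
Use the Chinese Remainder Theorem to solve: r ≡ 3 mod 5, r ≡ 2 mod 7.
M = 5 × 7 = 35. M₁ = 7, y₁ ≡ 3 mod 5. M₂ = 5, y₂ ≡ 3 mod 7. r = 3×7×3 + 2×5×3 ≡ 23 mod 35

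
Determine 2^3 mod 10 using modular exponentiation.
2^{3} = 8 ≡ 8 (mod 10)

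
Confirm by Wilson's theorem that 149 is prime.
(148)! mod 149 = 148. Since this equals -1 (mod 149), Wilson confirms 149 is prime.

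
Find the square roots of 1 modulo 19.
The square roots of 1 mod 19 are 1 and 18. Verify: 1² = 1 ≡ 1 (mod 19)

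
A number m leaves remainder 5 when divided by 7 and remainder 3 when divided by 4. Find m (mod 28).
M = 7 × 4 = 28. M₁ = 4, y₁ ≡ 2 (mod 7). M₂ = 7, y₂ ≡ 3 (mod 4). m = 5×4×2 + 3×7×3 ≡ 19 (mod 28)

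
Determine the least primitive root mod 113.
g = 3. Powers: [3, 9, 27, 81, 17, 51, 40, ...] generates all 112 non-zero residues.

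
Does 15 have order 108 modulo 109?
15^{27} ≡ 1 (mod 109) and 27 < 108, so ord_109(15) = 27 ≠ 108 and 15 is not a primitive root.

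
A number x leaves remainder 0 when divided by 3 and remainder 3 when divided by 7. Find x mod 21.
M = 3 × 7 = 21. M₁ = 7, y₁ ≡ 1 mod 3. M₂ = 3, y₂ ≡ 5 mod 7. x = 0×7×1 + 3×3×5 ≡ 3 mod 21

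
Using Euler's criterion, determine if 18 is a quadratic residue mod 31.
By Euler's criterion: 18^{15} ≡ 1 (mod 31). Since this equals 1, 18 is a QR.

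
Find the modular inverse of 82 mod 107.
Since 107 is prime, by Fermat 82^(-1) ≡ 82^{105} ≡ 77 mod 107. Verify: 82 × 77 = 6314 ≡ 1 mod 107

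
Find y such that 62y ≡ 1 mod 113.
Since 113 is prime, by Fermat 62^(-1) ≡ 62^{111} ≡ 31 mod 113. Verify: 62 × 31 = 1922 ≡ 1 mod 113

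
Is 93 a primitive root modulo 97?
93^{24} ≡ 1 mod 97 and 24 < 96, so ord_97(93) = 24 ≠ 96 and 93 is not a primitive root.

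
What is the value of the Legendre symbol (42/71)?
(42/71) = 42^{35} mod 71 = -1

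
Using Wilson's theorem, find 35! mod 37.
(36)! = (35)! × (36) ≡ -1 (mod 37). So (35)! ≡ -1 × (36)^(-1) ≡ (-1)×(-1) = 1 (mod 37)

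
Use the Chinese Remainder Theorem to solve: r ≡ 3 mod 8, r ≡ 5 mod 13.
M = 8 × 13 = 104. M₁ = 13, y₁ ≡ 5 mod 8. M₂ = 8, y₂ ≡ 5 mod 13. r = 3×13×5 + 5×8×5 ≡ 83 mod 104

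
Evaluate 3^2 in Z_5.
3^{2} = 9 ≡ 4 mod 5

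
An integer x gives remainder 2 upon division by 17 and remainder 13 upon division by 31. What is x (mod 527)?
M = 17 × 31 = 527. M₁ = 31, y₁ ≡ 11 (mod 17). M₂ = 17, y₂ ≡ 11 (mod 31). x = 2×31×11 + 13×17×11 ≡ 478 (mod 527)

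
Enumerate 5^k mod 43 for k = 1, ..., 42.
5^1, 5^2, ..., 5^{42} mod 43: [5, 25, 39, 23, 29, 16, 37, 13, 22, 24, 34, 41, 33, 36, 8, 40, 28, 11, 12, 17, 42, 38, 18, 4, 20, 14, 27, 6, 30, 21, 19, 9, 2, 10, 7, 35, 3, 15, 32, 31, 26, 1]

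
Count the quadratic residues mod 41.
Exactly half the non-zero residues mod a prime are QRs: (41-1)/2 = 20.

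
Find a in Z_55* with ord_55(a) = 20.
2 has order 20 mod 55 since 2^{20} ≡ 1 mod 55 and no smaller power works.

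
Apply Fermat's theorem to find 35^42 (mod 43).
By Fermat's Little Theorem, 35^{42} ≡ 1 (mod 43) since 43 is prime and gcd(35, 43) = 1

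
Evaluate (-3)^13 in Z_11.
Using Fermat: (-3)^{10} ≡ 1 (mod 11). 13 ≡ 3 (mod 10). So (-3)^{13} ≡ (-3)^{3} ≡ 6 (mod 11)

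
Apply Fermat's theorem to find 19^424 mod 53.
By Fermat: 19^{52} ≡ 1 mod 53. 424 ≡ 8 mod 52. So 19^{424} ≡ 19^{8} ≡ 36 mod 53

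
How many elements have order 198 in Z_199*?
A prime p has φ(p-1) primitive roots; here φ(198) = 60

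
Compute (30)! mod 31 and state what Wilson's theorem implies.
(30)! mod 31 = 30. Since this equals -1 (mod 31), Wilson confirms 31 is prime.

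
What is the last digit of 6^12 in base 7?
Using Fermat: 6^{6} ≡ 1 mod 7. 12 ≡ 0 mod 6. So 6^{12} ≡ 6^{0} ≡ 1 mod 7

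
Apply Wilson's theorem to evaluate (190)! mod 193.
(192)! = (190)! × (191) × (192) ≡ -1 (mod 193). So (190)! ≡ -1 × [(192)(191)]^(-1) ≡ 96 (mod 193)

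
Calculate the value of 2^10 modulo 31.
By repeated squaring mod 31: 2^{1}≡2, 2^{2}≡4, 2^{4}≡16, 2^{8}≡8. Then 2^{10} = 2^{8+2} ≡ 8 × 4 ≡ 1 mod 31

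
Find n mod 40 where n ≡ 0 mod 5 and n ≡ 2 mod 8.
M = 5 × 8 = 40. M₁ = 8, y₁ ≡ 2 mod 5. M₂ = 5, y₂ ≡ 5 mod 8. n = 0×8×2 + 2×5×5 ≡ 10 mod 40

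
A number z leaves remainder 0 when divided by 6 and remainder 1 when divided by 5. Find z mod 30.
M = 6 × 5 = 30. M₁ = 5, y₁ ≡ 5 mod 6. M₂ = 6, y₂ ≡ 1 mod 5. z = 0×5×5 + 1×6×1 ≡ 6 mod 30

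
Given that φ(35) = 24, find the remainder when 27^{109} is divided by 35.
By Euler: 27^{24} ≡ 1 (mod 35) since gcd(27, 35) = 1. 109 = 4×24 + 13. So 27^{109} ≡ 27^{13} ≡ 27 (mod 35)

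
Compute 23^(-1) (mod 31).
Since 31 is prime, by Fermat 23^(-1) ≡ 23^{29} ≡ 27 (mod 31). Verify: 23 × 27 = 621 ≡ 1 (mod 31)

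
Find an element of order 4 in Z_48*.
11 has order 4 mod 48 since 11^{4} ≡ 1 mod 48 and no smaller power works.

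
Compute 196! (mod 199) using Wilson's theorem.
(198)! = (196)! × (197) × (198) ≡ -1 (mod 199). So (196)! ≡ -1 × [(198)(197)]^(-1) ≡ 99 (mod 199)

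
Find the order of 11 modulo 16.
Powers of 11 mod 16: 11^1≡11, 11^2≡9, 11^3≡3, 11^4≡1. Order = 4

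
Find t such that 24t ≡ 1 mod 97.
Since 97 is prime, by Fermat 24^(-1) ≡ 24^{95} ≡ 93 mod 97. Verify: 24 × 93 = 2232 ≡ 1 mod 97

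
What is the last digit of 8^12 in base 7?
Using Fermat: 8^{6} ≡ 1 mod 7. 12 ≡ 0 mod 6. So 8^{12} ≡ 8^{0} ≡ 1 mod 7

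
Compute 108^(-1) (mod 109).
Since 109 is prime, by Fermat 108^(-1) ≡ 108^{107} ≡ 108 (mod 109). Verify: 108 × 108 = 11664 ≡ 1 (mod 109)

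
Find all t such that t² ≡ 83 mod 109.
The square roots of 83 mod 109 are 65 and 44. Verify: 65² = 4225 ≡ 83 mod 109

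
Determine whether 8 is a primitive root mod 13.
8^{4} ≡ 1 (mod 13) and 4 < 12, so ord_13(8) = 4 ≠ 12 and 8 is not a primitive root.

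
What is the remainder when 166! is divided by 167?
By Wilson's theorem, (166)! ≡ -1 ≡ 166 mod 167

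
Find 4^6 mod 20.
By repeated squaring mod 20: 4^{1}≡4, 4^{2}≡16, 4^{4}≡16. Then 4^{6} = 4^{4+2} ≡ 16 × 16 ≡ 16 mod 20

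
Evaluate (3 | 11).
(3/11) = 3^{5} mod 11 = 1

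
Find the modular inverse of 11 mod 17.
Since 17 is prime, by Fermat 11^(-1) ≡ 11^{15} ≡ 14 (mod 17). Verify: 11 × 14 = 154 ≡ 1 (mod 17)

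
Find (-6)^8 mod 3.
By repeated squaring mod 3: (-6)^{1}≡0, (-6)^{2}≡0, (-6)^{4}≡0, (-6)^{8}≡0. So (-6)^{8} ≡ 0 mod 3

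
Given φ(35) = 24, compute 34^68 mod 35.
By Euler: 34^{24} ≡ 1 (mod 35) since gcd(34, 35) = 1. 68 = 2×24 + 20. So 34^{68} ≡ 34^{20} ≡ 1 (mod 35)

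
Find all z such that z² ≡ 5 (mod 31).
The square roots of 5 mod 31 are 25 and 6. Verify: 25² = 625 ≡ 5 (mod 31)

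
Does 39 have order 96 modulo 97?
ord_97(39) divides 96. For each prime q|96: 39^{48}≡96, 39^{32}≡61, none ≡ 1. So 39 has order 96 and is a primitive root mod 97.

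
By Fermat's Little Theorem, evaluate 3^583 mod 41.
By Fermat: 3^{40} ≡ 1 (mod 41). 583 ≡ 23 (mod 40). So 3^{583} ≡ 3^{23} ≡ 14 (mod 41)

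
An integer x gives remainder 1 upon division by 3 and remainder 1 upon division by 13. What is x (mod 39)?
M = 3 × 13 = 39. M₁ = 13, y₁ ≡ 1 (mod 3). M₂ = 3, y₂ ≡ 9 (mod 13). x = 1×13×1 + 1×3×9 ≡ 1 (mod 39)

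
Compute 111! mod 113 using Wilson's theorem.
(112)! = (111)! × (112) ≡ -1 mod 113. So (111)! ≡ -1 × (112)^(-1) ≡ (-1)×(-1) = 1 mod 113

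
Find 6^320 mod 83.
Using Fermat: 6^{82} ≡ 1 mod 83. 320 ≡ 74 mod 82. So 6^{320} ≡ 6^{74} ≡ 3 mod 83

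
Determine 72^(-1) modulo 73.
Since 73 is prime, by Fermat 72^(-1) ≡ 72^{71} ≡ 72 (mod 73). Verify: 72 × 72 = 5184 ≡ 1 (mod 73)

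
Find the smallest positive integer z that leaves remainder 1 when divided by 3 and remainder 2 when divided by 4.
M = 3 × 4 = 12. M₁ = 4, y₁ ≡ 1 (mod 3). M₂ = 3, y₂ ≡ 3 (mod 4). z = 1×4×1 + 2×3×3 ≡ 10 (mod 12)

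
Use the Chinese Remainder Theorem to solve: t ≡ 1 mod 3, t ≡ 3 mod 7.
M = 3 × 7 = 21. M₁ = 7, y₁ ≡ 1 mod 3. M₂ = 3, y₂ ≡ 5 mod 7. t = 1×7×1 + 3×3×5 ≡ 10 mod 21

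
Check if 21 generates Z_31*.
ord_31(21) divides 30. For each prime q|30: 21^{15}≡30, 21^{10}≡5, 21^{6}≡2, none ≡ 1. So 21 has order 30 and is a primitive root mod 31.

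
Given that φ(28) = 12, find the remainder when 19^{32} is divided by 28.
By Euler: 19^{12} ≡ 1 mod 28 since gcd(19, 28) = 1. 32 = 2×12 + 8. So 19^{32} ≡ 19^{8} ≡ 25 mod 28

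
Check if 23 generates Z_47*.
ord_47(23) divides 46. For each prime q|46: 23^{23}≡46, 23^{2}≡12, none ≡ 1. So 23 has order 46 and is a primitive root mod 47.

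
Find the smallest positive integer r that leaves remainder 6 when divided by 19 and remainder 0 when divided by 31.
M = 19 × 31 = 589. M₁ = 31, y₁ ≡ 8 (mod 19). M₂ = 19, y₂ ≡ 18 (mod 31). r = 6×31×8 + 0×19×18 ≡ 310 (mod 589)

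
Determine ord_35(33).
Powers of 33 mod 35: 33^1≡33, 33^2≡4, 33^3≡27, 33^4≡16, 33^5≡3, 33^6≡29, 33^7≡12, 33^8≡11, 33^9≡13, 33^10≡9, 33^11≡17, 33^12≡1. ord_35(33) = 12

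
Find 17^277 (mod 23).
Using Fermat: 17^{22} ≡ 1 (mod 23). 277 ≡ 13 (mod 22). So 17^{277} ≡ 17^{13} ≡ 10 (mod 23)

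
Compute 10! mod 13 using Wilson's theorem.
(12)! = (10)! × (11) × (12) ≡ -1 mod 13. So (10)! ≡ -1 × [(12)(11)]^(-1) ≡ 6 mod 13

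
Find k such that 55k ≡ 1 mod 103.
Since 103 is prime, by Fermat 55^(-1) ≡ 55^{101} ≡ 15 mod 103. Verify: 55 × 15 = 825 ≡ 1 mod 103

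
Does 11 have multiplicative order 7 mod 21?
Powers of 11 mod 21: 11^1≡11, 11^2≡16, 11^3≡8, 11^4≡4, 11^5≡2, 11^6≡1. Already 11^6≡1, so the order is 6 < 7. No, the actual order is 6.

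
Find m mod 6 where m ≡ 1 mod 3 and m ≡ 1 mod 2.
M = 3 × 2 = 6. M₁ = 2, y₁ ≡ 2 mod 3. M₂ = 3, y₂ ≡ 1 mod 2. m = 1×2×2 + 1×3×1 ≡ 1 mod 6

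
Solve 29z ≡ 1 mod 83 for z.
Since 83 is prime, by Fermat 29^(-1) ≡ 29^{81} ≡ 63 mod 83. Verify: 29 × 63 = 1827 ≡ 1 mod 83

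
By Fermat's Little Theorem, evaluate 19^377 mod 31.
By Fermat: 19^{30} ≡ 1 (mod 31). 377 ≡ 17 (mod 30). So 19^{377} ≡ 19^{17} ≡ 20 (mod 31)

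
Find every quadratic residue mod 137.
QRs mod 137: {1, 2, 4, 7, 8, 9, 11, 14, 15, 16, 17, 18, 19, 22, 25, 28, 30, 32, 34, 36, 37, 38, 39, 44, 49, 50, 56, 59, 60, 61, 63, 64, 65, 68, 69, 72, 73, 74, 76, 77, 78, 81, 87, 88, 93, 98, 99, 100, 101, 103, 105, 107, 109, 112, 115, 118, 119, 120, 121, 122, 123, 126, 128, 129, 130, 133, 135, 136}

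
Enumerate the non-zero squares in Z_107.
Squares in Z_107*: {1, 3, 4, 9, 10, 11, 12, 13, 14, 16, 19, 23, 25, 27, 29, 30, 33, 34, 35, 36, 37, 39, 40, 41, 42, 44, 47, 48, 49, 52, 53, 56, 57, 61, 62, 64, 69, 75, 76, 79, 81, 83, 85, 86, 87, 89, 90, 92, 99, 100, 101, 102, 105}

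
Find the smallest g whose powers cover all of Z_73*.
g = 5. Powers: [5, 25, 52, 41, 59, 3, 15, ...] generates all 72 non-zero residues.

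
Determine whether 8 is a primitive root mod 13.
8^{4} ≡ 1 mod 13 and 4 < 12, so ord_13(8) = 4 ≠ 12 and 8 is not a primitive root.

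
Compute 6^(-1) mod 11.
Since 11 is prime, by Fermat 6^(-1) ≡ 6^{9} ≡ 2 mod 11. Verify: 6 × 2 = 12 ≡ 1 mod 11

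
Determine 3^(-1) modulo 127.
Since 127 is prime, by Fermat 3^(-1) ≡ 3^{125} ≡ 85 mod 127. Verify: 3 × 85 = 255 ≡ 1 mod 127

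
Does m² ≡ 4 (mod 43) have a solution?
By Euler's criterion: 4^{21} ≡ 1 (mod 43). Since this equals 1, 4 is a QR.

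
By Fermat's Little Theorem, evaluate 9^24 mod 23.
By Fermat: 9^{22} ≡ 1 mod 23. So 9^{24} = 9^{22} · 9^{2} ≡ 9^{2} ≡ 12 mod 23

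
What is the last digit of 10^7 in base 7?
Using Fermat: 10^{6} ≡ 1 (mod 7). 7 ≡ 1 (mod 6). So 10^{7} ≡ 10^{1} ≡ 3 (mod 7)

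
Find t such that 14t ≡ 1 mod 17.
Since 17 is prime, by Fermat 14^(-1) ≡ 14^{15} ≡ 11 mod 17. Verify: 14 × 11 = 154 ≡ 1 mod 17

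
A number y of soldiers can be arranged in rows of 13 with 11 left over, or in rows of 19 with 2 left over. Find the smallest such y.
M = 13 × 19 = 247. M₁ = 19, y₁ ≡ 11 (mod 13). M₂ = 13, y₂ ≡ 3 (mod 19). y = 11×19×11 + 2×13×3 ≡ 154 (mod 247)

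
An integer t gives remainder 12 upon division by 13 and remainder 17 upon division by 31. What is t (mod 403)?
M = 13 × 31 = 403. M₁ = 31, y₁ ≡ 8 (mod 13). M₂ = 13, y₂ ≡ 12 (mod 31). t = 12×31×8 + 17×13×12 ≡ 389 (mod 403)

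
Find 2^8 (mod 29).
By repeated squaring (mod 29): 2^{1}≡2, 2^{2}≡4, 2^{4}≡16, 2^{8}≡24. So 2^{8} ≡ 24 (mod 29)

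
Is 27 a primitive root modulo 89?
ord_89(27) divides 88. For each prime q|88: 27^{44}≡88, 27^{8}≡39, none ≡ 1. So 27 has order 88 and is a primitive root mod 89.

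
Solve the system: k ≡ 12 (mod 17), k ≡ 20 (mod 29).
M = 17 × 29 = 493. M₁ = 29, y₁ ≡ 10 (mod 17). M₂ = 17, y₂ ≡ 12 (mod 29). k = 12×29×10 + 20×17×12 ≡ 165 (mod 493)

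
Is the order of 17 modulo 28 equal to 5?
Powers of 17 mod 28: 17^1≡17, 17^2≡9, 17^3≡13, 17^4≡25, 17^5≡5, 17^6≡1. 17^5≡5≢1, so ord ≠ 5. No, the actual order is 6.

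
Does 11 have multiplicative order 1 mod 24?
Powers of 11 mod 24: 11^1≡11, 11^2≡1. 11^1≡11≢1, so ord ≠ 1. No, the actual order is 2.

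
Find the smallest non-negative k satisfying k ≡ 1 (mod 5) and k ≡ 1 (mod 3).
M = 5 × 3 = 15. M₁ = 3, y₁ ≡ 2 (mod 5). M₂ = 5, y₂ ≡ 2 (mod 3). k = 1×3×2 + 1×5×2 ≡ 1 (mod 15)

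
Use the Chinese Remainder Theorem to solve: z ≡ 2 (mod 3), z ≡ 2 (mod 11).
M = 3 × 11 = 33. M₁ = 11, y₁ ≡ 2 (mod 3). M₂ = 3, y₂ ≡ 4 (mod 11). z = 2×11×2 + 2×3×4 ≡ 2 (mod 33)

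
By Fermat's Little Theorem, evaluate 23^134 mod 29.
By Fermat: 23^{28} ≡ 1 (mod 29). 134 = 4×28 + 22. So 23^{134} ≡ 23^{22} ≡ 23 (mod 29)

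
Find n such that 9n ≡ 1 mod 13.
Since 13 is prime, by Fermat 9^(-1) ≡ 9^{11} ≡ 3 mod 13. Verify: 9 × 3 = 27 ≡ 1 mod 13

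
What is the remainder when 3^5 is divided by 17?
By repeated squaring (mod 17): 3^{1}≡3, 3^{2}≡9, 3^{4}≡13. Then 3^{5} = 3^{4+1} ≡ 13 × 3 ≡ 5 (mod 17)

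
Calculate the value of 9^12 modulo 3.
By repeated squaring mod 3: 9^{1}≡0, 9^{2}≡0, 9^{4}≡0, 9^{8}≡0. Then 9^{12} = 9^{8+4} ≡ 0 × 0 ≡ 0 mod 3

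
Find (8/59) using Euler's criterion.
(8/59) = 8^{29} mod 59 = -1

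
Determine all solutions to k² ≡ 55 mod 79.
The square roots of 55 mod 79 are 23 and 56. Verify: 23² = 529 ≡ 55 mod 79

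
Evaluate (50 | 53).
(50/53) = 50^{26} mod 53 = -1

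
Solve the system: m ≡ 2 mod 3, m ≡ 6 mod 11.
M = 3 × 11 = 33. M₁ = 11, y₁ ≡ 2 mod 3. M₂ = 3, y₂ ≡ 4 mod 11. m = 2×11×2 + 6×3×4 ≡ 17 mod 33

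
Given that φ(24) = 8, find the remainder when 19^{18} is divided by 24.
By Euler: 19^{8} ≡ 1 (mod 24) since gcd(19, 24) = 1. 18 = 2×8 + 2. So 19^{18} ≡ 19^{2} ≡ 1 (mod 24)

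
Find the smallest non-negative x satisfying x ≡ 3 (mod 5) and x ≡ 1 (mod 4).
M = 5 × 4 = 20. M₁ = 4, y₁ ≡ 4 (mod 5). M₂ = 5, y₂ ≡ 1 (mod 4). x = 3×4×4 + 1×5×1 ≡ 13 (mod 20)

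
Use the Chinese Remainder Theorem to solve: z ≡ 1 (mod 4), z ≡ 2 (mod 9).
M = 4 × 9 = 36. M₁ = 9, y₁ ≡ 1 (mod 4). M₂ = 4, y₂ ≡ 7 (mod 9). z = 1×9×1 + 2×4×7 ≡ 29 (mod 36)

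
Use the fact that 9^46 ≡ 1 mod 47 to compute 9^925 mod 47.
By Fermat: 9^{46} ≡ 1 mod 47. 925 ≡ 5 mod 46. So 9^{925} ≡ 9^{5} ≡ 17 mod 47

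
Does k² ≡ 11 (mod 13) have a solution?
By Euler's criterion: 11^{6} ≡ 12 (mod 13). Since this equals -1 (≡ 12), 11 is not a QR.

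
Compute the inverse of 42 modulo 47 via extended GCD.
Extended GCD: 42(-19) + 47(17) = 1. So 42^(-1) ≡ -19 ≡ 28 (mod 47). Verify: 42 × 28 = 1176 ≡ 1 (mod 47)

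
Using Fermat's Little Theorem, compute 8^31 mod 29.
By Fermat: 8^{28} ≡ 1 mod 29. So 8^{31} = 8^{28} · 8^{3} ≡ 8^{3} ≡ 19 mod 29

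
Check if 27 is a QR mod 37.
By Euler's criterion: 27^{18} ≡ 1 mod 37. Since this equals 1, 27 is a QR.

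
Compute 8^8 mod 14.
By repeated squaring mod 14: 8^{1}≡8, 8^{2}≡8, 8^{4}≡8, 8^{8}≡8. So 8^{8} ≡ 8 mod 14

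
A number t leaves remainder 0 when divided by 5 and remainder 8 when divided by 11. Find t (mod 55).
M = 5 × 11 = 55. M₁ = 11, y₁ ≡ 1 (mod 5). M₂ = 5, y₂ ≡ 9 (mod 11). t = 0×11×1 + 8×5×9 ≡ 30 (mod 55)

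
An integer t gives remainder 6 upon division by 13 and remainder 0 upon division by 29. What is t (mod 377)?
M = 13 × 29 = 377. M₁ = 29, y₁ ≡ 9 (mod 13). M₂ = 13, y₂ ≡ 9 (mod 29). t = 6×29×9 + 0×13×9 ≡ 58 (mod 377)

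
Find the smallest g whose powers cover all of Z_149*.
g = 2. For each prime q|148: 2^{74}≡148, 2^{4}≡16, none ≡ 1, so ord_149(2) = 148 and 2 is a primitive root.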